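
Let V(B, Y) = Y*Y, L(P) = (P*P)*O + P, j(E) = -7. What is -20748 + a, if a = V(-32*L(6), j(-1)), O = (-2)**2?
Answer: -20699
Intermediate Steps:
O = 4
L(P) = P + 4*P**2 (L(P) = (P*P)*4 + P = P**2*4 + P = 4*P**2 + P = P + 4*P**2)
V(B, Y) = Y**2
a = 49 (a = (-7)**2 = 49)
-20748 + a = -20748 + 49 = -20699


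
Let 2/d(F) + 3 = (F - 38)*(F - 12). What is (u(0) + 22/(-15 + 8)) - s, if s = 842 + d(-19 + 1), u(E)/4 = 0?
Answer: -9921146/11739 ≈ -845.14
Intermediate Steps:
u(E) = 0 (u(E) = 4*0 = 0)
d(F) = 2/(-3 + (-38 + F)*(-12 + F)) (d(F) = 2/(-3 + (F - 38)*(F - 12)) = 2/(-3 + (-38 + F)*(-12 + F)))
s = 1412036/1677 (s = 842 + 2/(453 + (-19 + 1)² - 50*(-19 + 1)) = 842 + 2/(453 + (-18)² - 50*(-18)) = 842 + 2/(453 + 324 + 900) = 842 + 2/1677 = 1412036/1677 ≈ 842.00)
(u(0) + 22/(-15 + 8)) - s = (0 + 22/(-15 + 8)) - 1*1412036/1677 = (0 + 22/(-7)) - 1412036/1677 = (0 - ⅐*22) - 1412036/1677 = (0 - 22/7) - 1412036/1677 = -22/7 - 1412036/1677 = -9921146/11739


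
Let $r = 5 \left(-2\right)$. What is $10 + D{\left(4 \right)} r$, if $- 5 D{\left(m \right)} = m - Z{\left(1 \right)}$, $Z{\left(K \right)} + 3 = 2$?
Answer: $20$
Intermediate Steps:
$Z{\left(K \right)} = -1$ ($Z{\left(K \right)} = -3 + 2 = -1$)
$r = -10$
$D{\left(m \right)} = - \frac{1}{5} - \frac{m}{5}$ ($D{\left(m \right)} = - \frac{m - -1}{5} = - \frac{m + 1}{5} = - \frac{1 + m}{5} = - \frac{1}{5} - \frac{m}{5}$)
$10 + D{\left(4 \right)} r = 10 + \left(- \frac{1}{5} - \frac{4}{5}\right) \left(-10\right) = 10 - -10 = 10 + 10 = 20$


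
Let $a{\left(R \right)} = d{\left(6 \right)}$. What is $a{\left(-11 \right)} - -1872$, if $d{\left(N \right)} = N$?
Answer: $1878$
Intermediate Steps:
$a{\left(R \right)} = 6$
$a{\left(-11 \right)} - -1872 = 6 - -1872 = 6 + 1872 = 1878$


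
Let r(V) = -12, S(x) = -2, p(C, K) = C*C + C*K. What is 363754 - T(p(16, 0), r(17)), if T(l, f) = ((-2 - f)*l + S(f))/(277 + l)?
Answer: 193878324/533 ≈ 3.6375e+5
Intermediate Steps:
p(C, K) = C**2 + C*K
T(l, f) = (-2 + l*(-2 - f))/(277 + l) (T(l, f) = ((-2 - f)*l - 2)/(277 + l) = (l*(-2 - f) - 2)/(277 + l) = (-2 + l*(-2 - f))/(277 + l))
363754 - T(p(16, 0), r(17)) = 363754 - (-2 - 32*(16 + 0) - 1*(-12)*16*(16 + 0))/(277 + 16*(16 + 0)) = 363754 - (-2 - 32*16 - 1*(-12)*16*16)/(277 + 16*16) = 363754 - (-2 - 2*256 - 1*(-12)*256)/(277 + 256) = 363754 - (-2 - 512 + 3072)/533 = 363754 - 2558/533 = 193878324/533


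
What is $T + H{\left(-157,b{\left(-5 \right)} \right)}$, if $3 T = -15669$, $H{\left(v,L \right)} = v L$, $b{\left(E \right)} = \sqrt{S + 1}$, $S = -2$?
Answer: $-5223 - 157 i \approx -5223.0 - 157.0 i$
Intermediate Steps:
$b{\left(E \right)} = i$ ($b{\left(E \right)} = \sqrt{-2 + 1} = \sqrt{-1} = i$)
$H{\left(v,L \right)} = L v$
$T = -5223$ ($T = \frac{1}{3} \left(-15669\right) = -5223$)
$T + H{\left(-157,b{\left(-5 \right)} \right)} = -5223 + i \left(-157\right) = -5223 - 157 i$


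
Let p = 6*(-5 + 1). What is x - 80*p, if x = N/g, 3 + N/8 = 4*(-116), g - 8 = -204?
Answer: 95014/49 ≈ 1939.1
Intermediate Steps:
g = -196 (g = 8 - 204 = -196)
N = -3736 (N = -24 + 8*(4*(-116)) = -24 + 8*(-464) = -24 - 3712 = -3736)
p = -24 (p = 6*(-4) = -24)
x = 934/49 (x = -3736/(-196) = -3736*(-1/196) = 934/49 ≈ 19.061)
x - 80*p = 934/49 - 80*(-24) = 934/49 + 1920 = 95014/49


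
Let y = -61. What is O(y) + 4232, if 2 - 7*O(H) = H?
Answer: 4241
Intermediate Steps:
O(H) = 2/7 - H/7
O(y) + 4232 = (2/7 - 1/7*(-61)) + 4232 = (2/7 + 61/7) + 4232 = 9 + 4232 = 4241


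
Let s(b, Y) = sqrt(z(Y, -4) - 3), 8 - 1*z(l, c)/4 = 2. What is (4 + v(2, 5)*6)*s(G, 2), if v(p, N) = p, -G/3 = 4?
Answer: 16*sqrt(21) ≈ 73.321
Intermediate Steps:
G = -12 (G = -3*4 = -12)
z(l, c) = 24 (z(l, c) = 32 - 4*2 = 32 - 8 = 24)
s(b, Y) = sqrt(21) (s(b, Y) = sqrt(24 - 3) = sqrt(21))
(4 + v(2, 5)*6)*s(G, 2) = (4 + 2*6)*sqrt(21) = (4 + 12)*sqrt(21) = 16*sqrt(21)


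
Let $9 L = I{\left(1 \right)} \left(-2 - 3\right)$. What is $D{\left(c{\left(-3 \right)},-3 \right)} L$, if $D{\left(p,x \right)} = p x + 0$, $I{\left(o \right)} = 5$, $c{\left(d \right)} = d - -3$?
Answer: $0$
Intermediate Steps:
$c{\left(d \right)} = 3 + d$ ($c{\left(d \right)} = d + 3 = 3 + d$)
$D{\left(p,x \right)} = p x$
$L = - \frac{25}{9}$ ($L = \frac{5 \left(-2 - 3\right)}{9} = \frac{5 \left(-5\right)}{9} = \frac{1}{9} \left(-25\right) = - \frac{25}{9} \approx -2.7778$)
$D{\left(c{\left(-3 \right)},-3 \right)} L = \left(3 - 3\right) \left(-3\right) \left(- \frac{25}{9}\right) = 0 \left(-3\right) \left(- \frac{25}{9}\right) = 0 \left(- \frac{25}{9}\right) = 0$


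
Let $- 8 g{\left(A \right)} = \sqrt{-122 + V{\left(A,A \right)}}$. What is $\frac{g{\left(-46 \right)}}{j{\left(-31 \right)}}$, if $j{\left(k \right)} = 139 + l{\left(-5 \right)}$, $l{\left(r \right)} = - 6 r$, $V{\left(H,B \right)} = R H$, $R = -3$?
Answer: $- \frac{1}{338} \approx -0.0029586$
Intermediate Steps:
$V{\left(H,B \right)} = - 3 H$
$g{\left(A \right)} = - \frac{\sqrt{-122 - 3 A}}{8}$
$j{\left(k \right)} = 169$ ($j{\left(k \right)} = 139 - -30 = 139 + 30 = 169$)
$\frac{g{\left(-46 \right)}}{j{\left(-31 \right)}} = \frac{\left(- \frac{1}{8}\right) \sqrt{-122 - -138}}{169} = - \frac{\sqrt{-122 + 138}}{8} \cdot \frac{1}{169} = - \frac{\sqrt{16}}{8} \cdot \frac{1}{169} = \left(- \frac{1}{8}\right) 4 \cdot \frac{1}{169} = \left(- \frac{1}{2}\right) \frac{1}{169} = - \frac{1}{338}$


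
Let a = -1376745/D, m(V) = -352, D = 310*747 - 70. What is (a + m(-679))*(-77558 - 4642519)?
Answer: 78225595397073/46300 ≈ 1.6895e+9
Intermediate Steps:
D = 231500 (D = 231570 - 70 = 231500)
a = -275349/46300 (a = -1376745/231500 = -1376745*1/231500 = -275349/46300 ≈ -5.9471)
(a + m(-679))*(-77558 - 4642519) = (-275349/46300 - 352)*(-77558 - 4642519) = -16572949/46300*(-4720077) = 78225595397073/46300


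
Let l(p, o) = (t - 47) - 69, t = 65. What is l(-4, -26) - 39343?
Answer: -39394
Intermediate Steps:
l(p, o) = -51 (l(p, o) = (65 - 47) - 69 = 18 - 69 = -51)
l(-4, -26) - 39343 = -51 - 39343 = -39394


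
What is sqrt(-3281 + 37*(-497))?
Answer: I*sqrt(21670) ≈ 147.21*I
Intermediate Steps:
sqrt(-3281 + 37*(-497)) = sqrt(-3281 - 18389) = sqrt(-21670) = I*sqrt(21670)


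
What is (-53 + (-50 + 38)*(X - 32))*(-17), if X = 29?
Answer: 289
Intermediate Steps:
(-53 + (-50 + 38)*(X - 32))*(-17) = (-53 + (-50 + 38)*(29 - 32))*(-17) = (-53 - 12*(-3))*(-17) = (-53 + 36)*(-17) = -17*(-17) = 289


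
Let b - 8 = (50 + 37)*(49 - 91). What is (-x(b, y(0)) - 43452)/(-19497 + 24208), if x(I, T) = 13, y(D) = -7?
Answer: -43465/4711 ≈ -9.2263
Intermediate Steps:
b = -3646 (b = 8 + (50 + 37)*(49 - 91) = 8 + 87*(-42) = 8 - 3654 = -3646)
(-x(b, y(0)) - 43452)/(-19497 + 24208) = (-1*13 - 43452)/(-19497 + 24208) = (-13 - 43452)/4711 = -43465*1/4711 = -43465/4711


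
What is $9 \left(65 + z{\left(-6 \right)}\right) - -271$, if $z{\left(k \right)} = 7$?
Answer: $919$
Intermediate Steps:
$9 \left(65 + z{\left(-6 \right)}\right) - -271 = 9 \left(65 + 7\right) - -271 = 9 \cdot 72 + \left(328 - 57\right) = 648 + 271 = 919$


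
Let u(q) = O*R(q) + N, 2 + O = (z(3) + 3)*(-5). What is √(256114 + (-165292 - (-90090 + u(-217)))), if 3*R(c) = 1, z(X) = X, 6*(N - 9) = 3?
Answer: √6512874/6 ≈ 425.34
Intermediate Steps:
N = 19/2 (N = 9 + (⅙)*3 = 9 + ½ = 19/2 ≈ 9.5000)
R(c) = ⅓ (R(c) = (⅓)*1 = ⅓)
O = -32 (O = -2 + (3 + 3)*(-5) = -2 + 6*(-5) = -2 - 30 = -32)
u(q) = -7/6 (u(q) = -32*⅓ + 19/2 = -32/3 + 19/2 = -7/6)
√(256114 + (-165292 - (-90090 + u(-217)))) = √(256114 + (-165292 - (-90090 - 7/6))) = √(256114 + (-165292 - 1*(-540547/6))) = √(256114 + (-165292 + 540547/6)) = √(256114 - 451205/6) = √(1085479/6) = √6512874/6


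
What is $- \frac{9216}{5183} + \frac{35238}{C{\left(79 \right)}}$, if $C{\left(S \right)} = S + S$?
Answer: $\frac{90591213}{409457} \approx 221.25$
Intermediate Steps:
$C{\left(S \right)} = 2 S$
$- \frac{9216}{5183} + \frac{35238}{C{\left(79 \right)}} = - \frac{9216}{5183} + \frac{35238}{2 \cdot 79} = \left(-9216\right) \frac{1}{5183} + \frac{35238}{158} = - \frac{9216}{5183} + 35238 \cdot \frac{1}{158} = - \frac{9216}{5183} + \frac{17619}{79} = \frac{90591213}{409457}$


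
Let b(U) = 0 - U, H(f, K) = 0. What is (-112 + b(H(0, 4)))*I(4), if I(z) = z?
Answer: -448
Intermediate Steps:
b(U) = -U
(-112 + b(H(0, 4)))*I(4) = (-112 - 1*0)*4 = (-112 + 0)*4 = -112*4 = -448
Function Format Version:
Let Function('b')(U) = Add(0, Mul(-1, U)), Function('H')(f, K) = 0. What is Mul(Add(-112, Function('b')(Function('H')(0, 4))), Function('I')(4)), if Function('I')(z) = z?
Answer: -448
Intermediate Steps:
Function('b')(U) = Mul(-1, U)
Mul(Add(-112, Function('b')(Function('H')(0, 4))), Function('I')(4)) = Mul(Add(-112, Mul(-1, 0)), 4) = Mul(Add(-112, 0), 4) = Mul(-112, 4) = -448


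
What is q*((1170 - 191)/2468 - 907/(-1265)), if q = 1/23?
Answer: 3476911/71806460 ≈ 0.048421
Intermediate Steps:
q = 1/23 ≈ 0.043478
q*((1170 - 191)/2468 - 907/(-1265)) = ((1170 - 191)/2468 - 907/(-1265))/23 = (979*(1/2468) - 907*(-1/1265))/23 = (979/2468 + 907/1265)/23 = (1/23)*(3476911/3122020) = 3476911/71806460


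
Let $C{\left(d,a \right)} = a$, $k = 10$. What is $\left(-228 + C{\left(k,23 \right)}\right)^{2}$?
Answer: $42025$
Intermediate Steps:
$\left(-228 + C{\left(k,23 \right)}\right)^{2} = \left(-228 + 23\right)^{2} = \left(-205\right)^{2} = 42025$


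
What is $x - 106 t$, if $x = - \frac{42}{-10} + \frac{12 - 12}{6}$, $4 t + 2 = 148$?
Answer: $- \frac{19324}{5} \approx -3864.8$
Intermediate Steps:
$t = \frac{73}{2}$ ($t = - \frac{1}{2} + \frac{1}{4} \cdot 148 = - \frac{1}{2} + 37 = \frac{73}{2} \approx 36.5$)
$x = \frac{21}{5}$ ($x = \left(-42\right) \left(- \frac{1}{10}\right) + 0 \cdot \frac{1}{6} = \frac{21}{5} + 0 = \frac{21}{5} \approx 4.2$)
$x - 106 t = \frac{21}{5} - 3869 = - \frac{19324}{5}$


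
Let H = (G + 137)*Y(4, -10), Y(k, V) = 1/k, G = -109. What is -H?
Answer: -7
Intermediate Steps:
H = 7 (H = (-109 + 137)/4 = 28*(¼) = 7)
-H = -1*7 = -7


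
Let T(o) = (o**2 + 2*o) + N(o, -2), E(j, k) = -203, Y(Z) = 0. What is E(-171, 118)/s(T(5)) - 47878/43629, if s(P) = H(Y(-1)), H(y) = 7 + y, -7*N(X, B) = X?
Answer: -1313119/43629 ≈ -30.097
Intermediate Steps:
N(X, B) = -X/7
T(o) = o**2 + 13*o/7 (T(o) = (o**2 + 2*o) - o/7 = o**2 + 13*o/7)
s(P) = 7 (s(P) = 7 + 0 = 7)
E(-171, 118)/s(T(5)) - 47878/43629 = -203/7 - 47878/43629 = -203*1/7 - 47878*1/43629 = -29 - 47878/43629 = -1313119/43629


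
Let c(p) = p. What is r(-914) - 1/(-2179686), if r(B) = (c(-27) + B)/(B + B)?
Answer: 1025543177/1992233004 ≈ 0.51477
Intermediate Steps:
r(B) = (-27 + B)/(2*B) (r(B) = (-27 + B)/(B + B) = (-27 + B)/((2*B)) = (-27 + B)*(1/(2*B)) = (-27 + B)/(2*B))
r(-914) - 1/(-2179686) = (1/2)*(-27 - 914)/(-914) - 1/(-2179686) = (1/2)*(-1/914)*(-941) - 1*(-1/2179686) = 941/1828 + 1/2179686 = 1025543177/1992233004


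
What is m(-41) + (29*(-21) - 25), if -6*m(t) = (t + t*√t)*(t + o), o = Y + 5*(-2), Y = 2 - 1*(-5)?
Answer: -2804/3 - 902*I*√41/3 ≈ -934.67 - 1925.2*I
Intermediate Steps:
Y = 7 (Y = 2 + 5 = 7)
o = -3 (o = 7 + 5*(-2) = 7 - 10 = -3)
m(t) = -(-3 + t)*(t + t^(3/2))/6 (m(t) = -(t + t*√t)*(t - 3)/6 = -(t + t^(3/2))*(-3 + t)/6 = -(-3 + t)*(t + t^(3/2))/6)
m(-41) + (29*(-21) - 25) = ((½)*(-41) + (-41)^(3/2)/2 - ⅙*(-41)² - 1681*I*√41/6) + (29*(-21) - 25) = (-41/2 + (-41*I*√41)/2 - ⅙*1681 - 1681*I*√41/6) + (-609 - 25) = (-41/2 - 41*I*√41/2 - 1681/6 - 1681*I*√41/6) - 634 = (-902/3 - 902*I*√41/3) - 634 = -2804/3 - 902*I*√41/3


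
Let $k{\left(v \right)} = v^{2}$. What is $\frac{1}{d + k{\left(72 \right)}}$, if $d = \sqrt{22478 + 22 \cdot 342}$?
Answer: $\frac{2592}{13421927} - \frac{\sqrt{30002}}{26843854} \approx 0.00018666$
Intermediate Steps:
$d = \sqrt{30002}$ ($d = \sqrt{22478 + 7524} = \sqrt{30002} \approx 173.21$)
$\frac{1}{d + k{\left(72 \right)}} = \frac{1}{\sqrt{30002} + 72^{2}} = \frac{1}{\sqrt{30002} + 5184} = \frac{1}{5184 + \sqrt{30002}}$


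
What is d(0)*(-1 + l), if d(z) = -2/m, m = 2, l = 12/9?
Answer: -⅓ ≈ -0.33333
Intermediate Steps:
l = 4/3 (l = 12*(⅑) = 4/3 ≈ 1.3333)
d(z) = -1 (d(z) = -2/2 = -2*½ = -1)
d(0)*(-1 + l) = -(-1 + 4/3) = -1*⅓ = -⅓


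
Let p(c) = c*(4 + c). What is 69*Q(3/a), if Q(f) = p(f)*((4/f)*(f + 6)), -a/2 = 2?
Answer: 18837/4 ≈ 4709.3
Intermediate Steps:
a = -4 (a = -2*2 = -4)
Q(f) = 4*(4 + f)*(6 + f) (Q(f) = (f*(4 + f))*((4/f)*(f + 6)) = (f*(4 + f))*((4/f)*(6 + f)) = (f*(4 + f))*(4*(6 + f)/f) = 4*(4 + f)*(6 + f))
69*Q(3/a) = 69*(4*(4 + 3/(-4))*(6 + 3/(-4))) = 69*(4*(4 + 3*(-¼))*(6 + 3*(-¼))) = 69*(4*(4 - ¾)*(6 - ¾)) = 69*(4*(13/4)*(21/4)) = 69*(273/4) = 18837/4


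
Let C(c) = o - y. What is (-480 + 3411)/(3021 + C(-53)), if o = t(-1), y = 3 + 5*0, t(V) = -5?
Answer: 2931/3013 ≈ 0.97278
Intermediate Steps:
y = 3 (y = 3 + 0 = 3)
o = -5
C(c) = -8 (C(c) = -5 - 1*3 = -5 - 3 = -8)
(-480 + 3411)/(3021 + C(-53)) = (-480 + 3411)/(3021 - 8) = 2931/3013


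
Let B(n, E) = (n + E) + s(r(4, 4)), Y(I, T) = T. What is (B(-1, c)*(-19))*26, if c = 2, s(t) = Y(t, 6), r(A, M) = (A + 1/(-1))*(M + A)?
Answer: -3458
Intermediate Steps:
r(A, M) = (-1 + A)*(A + M) (r(A, M) = (A - 1)*(A + M) = (-1 + A)*(A + M))
s(t) = 6
B(n, E) = 6 + E + n (B(n, E) = (n + E) + 6 = (E + n) + 6 = 6 + E + n)
(B(-1, c)*(-19))*26 = ((6 + 2 - 1)*(-19))*26 = (7*(-19))*26 = -133*26 = -3458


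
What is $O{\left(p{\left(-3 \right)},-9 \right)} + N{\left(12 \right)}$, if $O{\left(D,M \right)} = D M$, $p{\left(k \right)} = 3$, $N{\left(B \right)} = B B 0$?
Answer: $-27$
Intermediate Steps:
$N{\left(B \right)} = 0$ ($N{\left(B \right)} = B^{2} \cdot 0 = 0$)
$O{\left(p{\left(-3 \right)},-9 \right)} + N{\left(12 \right)} = 3 \left(-9\right) + 0 = -27 + 0 = -27$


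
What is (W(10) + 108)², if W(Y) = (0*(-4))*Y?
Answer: 11664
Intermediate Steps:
W(Y) = 0 (W(Y) = 0*Y = 0)
(W(10) + 108)² = (0 + 108)² = 108² = 11664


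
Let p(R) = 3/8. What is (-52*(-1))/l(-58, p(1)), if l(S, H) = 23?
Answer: 52/23 ≈ 2.2609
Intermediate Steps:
p(R) = 3/8 (p(R) = 3*(⅛) = 3/8)
(-52*(-1))/l(-58, p(1)) = -52*(-1)/23 = 52*(1/23) = 52/23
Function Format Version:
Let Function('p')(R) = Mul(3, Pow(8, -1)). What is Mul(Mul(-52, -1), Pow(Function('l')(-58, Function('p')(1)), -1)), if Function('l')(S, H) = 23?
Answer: Rational(52, 23) ≈ 2.2609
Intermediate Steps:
Function('p')(R) = Rational(3, 8) (Function('p')(R) = Mul(3, Rational(1, 8)) = Rational(3, 8))
Mul(Mul(-52, -1), Pow(Function('l')(-58, Function('p')(1)), -1)) = Mul(Mul(-52, -1), Pow(23, -1)) = Mul(52, Rational(1, 23)) = Rational(52, 23)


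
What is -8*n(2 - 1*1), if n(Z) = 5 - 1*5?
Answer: 0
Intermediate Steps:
n(Z) = 0 (n(Z) = 5 - 5 = 0)
-8*n(2 - 1*1) = -8*0 = 0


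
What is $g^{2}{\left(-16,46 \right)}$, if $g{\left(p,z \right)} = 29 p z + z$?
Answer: $453604804$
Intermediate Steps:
$g{\left(p,z \right)} = z + 29 p z$ ($g{\left(p,z \right)} = 29 p z + z = z + 29 p z$)
$g^{2}{\left(-16,46 \right)} = \left(46 \left(1 + 29 \left(-16\right)\right)\right)^{2} = \left(46 \left(1 - 464\right)\right)^{2} = \left(46 \left(-463\right)\right)^{2} = \left(-21298\right)^{2} = 453604804$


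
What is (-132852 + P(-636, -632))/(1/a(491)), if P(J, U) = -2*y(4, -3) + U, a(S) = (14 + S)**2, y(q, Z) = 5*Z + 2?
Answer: -34035126450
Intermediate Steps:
y(q, Z) = 2 + 5*Z
P(J, U) = 26 + U (P(J, U) = -2*(2 + 5*(-3)) + U = -2*(2 - 15) + U = -2*(-13) + U = 26 + U)
(-132852 + P(-636, -632))/(1/a(491)) = (-132852 + (26 - 632))/(1/((14 + 491)**2)) = (-132852 - 606)/(1/(505**2)) = -133458/(1/255025) = -133458/1/255025 = -133458*255025 = -34035126450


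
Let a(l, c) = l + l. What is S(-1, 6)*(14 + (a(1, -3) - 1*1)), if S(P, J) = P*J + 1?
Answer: -75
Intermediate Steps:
S(P, J) = 1 + J*P (S(P, J) = J*P + 1 = 1 + J*P)
a(l, c) = 2*l
S(-1, 6)*(14 + (a(1, -3) - 1*1)) = (1 + 6*(-1))*(14 + (2*1 - 1*1)) = (1 - 6)*(14 + (2 - 1)) = -5*(14 + 1) = -5*15 = -75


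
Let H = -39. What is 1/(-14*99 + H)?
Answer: -1/1425 ≈ -0.00070175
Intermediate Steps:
1/(-14*99 + H) = 1/(-14*99 - 39) = 1/(-1386 - 39) = 1/(-1425) = -1/1425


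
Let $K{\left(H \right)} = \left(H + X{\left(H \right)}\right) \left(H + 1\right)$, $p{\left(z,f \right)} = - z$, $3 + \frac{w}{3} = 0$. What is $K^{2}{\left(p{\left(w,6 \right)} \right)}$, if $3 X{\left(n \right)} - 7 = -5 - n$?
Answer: $\frac{40000}{9} \approx 4444.4$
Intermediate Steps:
$w = -9$ ($w = -9 + 3 \cdot 0 = -9 + 0 = -9$)
$X{\left(n \right)} = \frac{2}{3} - \frac{n}{3}$ ($X{\left(n \right)} = \frac{7}{3} + \frac{-5 - n}{3} = \frac{7}{3} - \left(\frac{5}{3} + \frac{n}{3}\right) = \frac{2}{3} - \frac{n}{3}$)
$K{\left(H \right)} = \left(1 + H\right) \left(\frac{2}{3} + \frac{2 H}{3}\right)$ ($K{\left(H \right)} = \left(H - \left(- \frac{2}{3} + \frac{H}{3}\right)\right) \left(H + 1\right) = \left(\frac{2}{3} + \frac{2 H}{3}\right) \left(1 + H\right) = \left(1 + H\right) \left(\frac{2}{3} + \frac{2 H}{3}\right)$)
$K^{2}{\left(p{\left(w,6 \right)} \right)} = \left(\frac{2}{3} + \frac{2 \left(\left(-1\right) \left(-9\right)\right)^{2}}{3} + \frac{4 \left(\left(-1\right) \left(-9\right)\right)}{3}\right)^{2} = \left(\frac{2}{3} + \frac{2 \cdot 9^{2}}{3} + \frac{4}{3} \cdot 9\right)^{2} = \left(\frac{2}{3} + \frac{2}{3} \cdot 81 + 12\right)^{2} = \left(\frac{2}{3} + 54 + 12\right)^{2} = \left(\frac{200}{3}\right)^{2} = \frac{40000}{9}$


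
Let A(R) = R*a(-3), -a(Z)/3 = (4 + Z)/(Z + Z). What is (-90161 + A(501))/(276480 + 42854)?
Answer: -179821/638668 ≈ -0.28156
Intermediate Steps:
a(Z) = -3*(4 + Z)/(2*Z) (a(Z) = -3*(4 + Z)/(Z + Z) = -3*(4 + Z)/(2*Z))
A(R) = R/2 (A(R) = R*(-3/2 - 6/(-3)) = R*(-3/2 - 6*(-⅓)) = R*(-3/2 + 2) = R*(½) = R/2)
(-90161 + A(501))/(276480 + 42854) = (-90161 + (½)*501)/(276480 + 42854) = (-90161 + 501/2)/319334 = -179821/2*1/319334 = -179821/638668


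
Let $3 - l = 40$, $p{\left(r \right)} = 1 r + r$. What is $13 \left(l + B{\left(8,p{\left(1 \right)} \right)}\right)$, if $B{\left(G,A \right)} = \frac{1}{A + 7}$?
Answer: $- \frac{4316}{9} \approx -479.56$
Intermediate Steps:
$p{\left(r \right)} = 2 r$ ($p{\left(r \right)} = r + r = 2 r$)
$l = -37$ ($l = 3 - 40 = -37$)
$B{\left(G,A \right)} = \frac{1}{7 + A}$
$13 \left(l + B{\left(8,p{\left(1 \right)} \right)}\right) = 13 \left(-37 + \frac{1}{7 + 2 \cdot 1}\right) = 13 \left(-37 + \frac{1}{7 + 2}\right) = 13 \left(-37 + \frac{1}{9}\right) = 13 \left(- \frac{332}{9}\right) = - \frac{4316}{9}$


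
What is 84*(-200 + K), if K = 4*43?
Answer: -2352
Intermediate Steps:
K = 172
84*(-200 + K) = 84*(-200 + 172) = 84*(-28) = -2352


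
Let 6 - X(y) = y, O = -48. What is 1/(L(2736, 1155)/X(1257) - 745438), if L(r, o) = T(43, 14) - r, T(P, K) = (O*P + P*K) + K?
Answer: -1251/932538754 ≈ -1.3415e-6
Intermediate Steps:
T(P, K) = K - 48*P + K*P (T(P, K) = (-48*P + P*K) + K = (-48*P + K*P) + K = K - 48*P + K*P)
X(y) = 6 - y
L(r, o) = -1448 - r (L(r, o) = (14 - 48*43 + 14*43) - r = (14 - 2064 + 602) - r = -1448 - r)
1/(L(2736, 1155)/X(1257) - 745438) = 1/((-1448 - 1*2736)/(6 - 1*1257) - 745438) = 1/((-1448 - 2736)/(6 - 1257) - 745438) = 1/(-4184/(-1251) - 745438) = 1/(-4184*(-1/1251) - 745438) = 1/(4184/1251 - 745438) = 1/(-932538754/1251) = -1251/932538754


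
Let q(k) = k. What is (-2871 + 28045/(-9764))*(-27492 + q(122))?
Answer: 384007791965/4882 ≈ 7.8658e+7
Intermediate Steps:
(-2871 + 28045/(-9764))*(-27492 + q(122)) = (-2871 + 28045/(-9764))*(-27492 + 122) = (-2871 + 28045*(-1/9764))*(-27370) = (-2871 - 28045/9764)*(-27370) = -28060489/9764*(-27370) = 384007791965/4882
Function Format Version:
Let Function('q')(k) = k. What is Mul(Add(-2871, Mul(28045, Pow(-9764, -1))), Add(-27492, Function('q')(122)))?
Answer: Rational(384007791965, 4882) ≈ 7.8658e+7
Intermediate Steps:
Mul(Add(-2871, Mul(28045, Pow(-9764, -1))), Add(-27492, Function('q')(122))) = Mul(Add(-2871, Mul(28045, Pow(-9764, -1))), Add(-27492, 122)) = Mul(Add(-2871, Mul(28045, Rational(-1, 9764))), -27370) = Mul(Add(-2871, Rational(-28045, 9764)), -27370) = Mul(Rational(-28060489, 9764), -27370) = Rational(384007791965, 4882)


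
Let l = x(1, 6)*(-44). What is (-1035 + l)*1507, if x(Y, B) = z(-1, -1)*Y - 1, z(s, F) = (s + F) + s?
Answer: -1294513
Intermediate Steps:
z(s, F) = F + 2*s (z(s, F) = (F + s) + s = F + 2*s)
x(Y, B) = -1 - 3*Y (x(Y, B) = (-1 + 2*(-1))*Y - 1 = (-1 - 2)*Y - 1 = -3*Y - 1 = -1 - 3*Y)
l = 176 (l = (-1 - 3*1)*(-44) = (-1 - 3)*(-44) = -4*(-44) = 176)
(-1035 + l)*1507 = (-1035 + 176)*1507 = -859*1507 = -1294513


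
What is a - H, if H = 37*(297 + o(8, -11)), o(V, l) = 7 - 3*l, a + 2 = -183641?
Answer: -196112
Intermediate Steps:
a = -183643 (a = -2 - 183641 = -183643)
o(V, l) = 7 - 3*l
H = 12469 (H = 37*(297 + (7 - 3*(-11))) = 37*(297 + (7 + 33)) = 37*(297 + 40) = 37*337 = 12469)
a - H = -183643 - 1*12469 = -183643 - 12469 = -196112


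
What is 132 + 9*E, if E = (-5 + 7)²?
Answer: 168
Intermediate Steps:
E = 4 (E = 2² = 4)
132 + 9*E = 132 + 9*4 = 132 + 36 = 168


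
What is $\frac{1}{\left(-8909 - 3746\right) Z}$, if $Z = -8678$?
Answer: $\frac{1}{109820090} \approx 9.1058 \cdot 10^{-9}$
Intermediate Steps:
$\frac{1}{\left(-8909 - 3746\right) Z} = \frac{1}{\left(-8909 - 3746\right) \left(-8678\right)} = \frac{1}{-12655} \left(- \frac{1}{8678}\right) = \left(- \frac{1}{12655}\right) \left(- \frac{1}{8678}\right) = \frac{1}{109820090}$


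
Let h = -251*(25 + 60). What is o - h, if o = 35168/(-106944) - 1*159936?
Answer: -463205641/3342 ≈ -1.3860e+5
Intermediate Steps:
h = -21335 (h = -251*85 = -21335)
o = -534507211/3342 (o = 35168*(-1/106944) - 159936 = -1099/3342 - 159936 = -534507211/3342 ≈ -1.5994e+5)
o - h = -534507211/3342 - 1*(-21335) = -534507211/3342 + 21335 = -463205641/3342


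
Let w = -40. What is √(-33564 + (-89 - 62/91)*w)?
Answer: 2*I*√62059361/91 ≈ 173.14*I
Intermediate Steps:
√(-33564 + (-89 - 62/91)*w) = √(-33564 + (-89 - 62/91)*(-40)) = √(-33564 - 8161/91*(-40)) = √(-33564 + 326440/91) = √(-2727884/91) = 2*I*√62059361/91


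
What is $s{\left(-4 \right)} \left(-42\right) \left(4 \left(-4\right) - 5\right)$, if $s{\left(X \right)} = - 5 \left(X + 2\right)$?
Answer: $8820$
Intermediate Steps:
$s{\left(X \right)} = -10 - 5 X$ ($s{\left(X \right)} = - 5 \left(2 + X\right) = -10 - 5 X$)
$s{\left(-4 \right)} \left(-42\right) \left(4 \left(-4\right) - 5\right) = \left(-10 - -20\right) \left(-42\right) \left(4 \left(-4\right) - 5\right) = \left(-10 + 20\right) \left(-42\right) \left(-16 - 5\right) = 10 \left(-42\right) \left(-21\right) = \left(-420\right) \left(-21\right) = 8820$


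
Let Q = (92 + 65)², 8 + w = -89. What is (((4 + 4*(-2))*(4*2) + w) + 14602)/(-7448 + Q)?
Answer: 14473/17201 ≈ 0.84140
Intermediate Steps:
w = -97 (w = -8 - 89 = -97)
Q = 24649 (Q = 157² = 24649)
(((4 + 4*(-2))*(4*2) + w) + 14602)/(-7448 + Q) = (((4 + 4*(-2))*(4*2) - 97) + 14602)/(-7448 + 24649) = (((4 - 8)*8 - 97) + 14602)/17201 = ((-4*8 - 97) + 14602)*(1/17201) = ((-32 - 97) + 14602)*(1/17201) = (-129 + 14602)*(1/17201) = 14473*(1/17201) = 14473/17201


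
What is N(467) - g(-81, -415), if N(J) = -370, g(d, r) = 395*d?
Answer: 31625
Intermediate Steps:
N(467) - g(-81, -415) = -370 - 395*(-81) = -370 - 1*(-31995) = -370 + 31995 = 31625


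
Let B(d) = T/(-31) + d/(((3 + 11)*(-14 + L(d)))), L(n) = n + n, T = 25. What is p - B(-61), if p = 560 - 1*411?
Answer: 8840285/59024 ≈ 149.77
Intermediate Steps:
L(n) = 2*n
B(d) = -25/31 + d/(-196 + 28*d) (B(d) = 25/(-31) + d/(((3 + 11)*(-14 + 2*d))) = 25*(-1/31) + d/((14*(-14 + 2*d))) = -25/31 + d/(-196 + 28*d))
p = 149 (p = 560 - 411 = 149)
p - B(-61) = 149 - (4900 - 669*(-61))/(868*(-7 - 61)) = 149 - (4900 + 40809)/(868*(-68)) = 149 - (-1)*45709/(868*68) = 149 - 1*(-45709/59024) = 149 + 45709/59024 = 8840285/59024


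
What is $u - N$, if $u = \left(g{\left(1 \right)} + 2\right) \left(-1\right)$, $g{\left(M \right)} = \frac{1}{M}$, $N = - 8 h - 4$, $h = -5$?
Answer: $-39$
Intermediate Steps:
$N = 36$ ($N = \left(-8\right) \left(-5\right) - 4 = 40 - 4 = 36$)
$u = -3$ ($u = \left(1^{-1} + 2\right) \left(-1\right) = \left(1 + 2\right) \left(-1\right) = 3 \left(-1\right) = -3$)
$u - N = -3 - 36 = -39$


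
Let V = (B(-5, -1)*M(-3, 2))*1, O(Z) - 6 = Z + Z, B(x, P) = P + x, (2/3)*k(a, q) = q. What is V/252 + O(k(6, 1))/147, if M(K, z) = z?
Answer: 2/147 ≈ 0.013605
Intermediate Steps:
k(a, q) = 3*q/2
O(Z) = 6 + 2*Z (O(Z) = 6 + (Z + Z) = 6 + 2*Z)
V = -12 (V = ((-1 - 5)*2)*1 = -6*2*1 = -12*1 = -12)
V/252 + O(k(6, 1))/147 = -12/252 + (6 + 2*((3/2)*1))/147 = -12*1/252 + (6 + 2*(3/2))*(1/147) = -1/21 + (6 + 3)*(1/147) = -1/21 + 9*(1/147) = -1/21 + 3/49 = 2/147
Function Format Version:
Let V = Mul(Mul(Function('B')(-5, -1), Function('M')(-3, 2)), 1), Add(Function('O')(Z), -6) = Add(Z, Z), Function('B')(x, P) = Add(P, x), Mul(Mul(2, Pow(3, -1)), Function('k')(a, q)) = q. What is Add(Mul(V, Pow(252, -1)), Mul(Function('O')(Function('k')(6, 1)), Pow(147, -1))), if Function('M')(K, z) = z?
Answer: Rational(2, 147) ≈ 0.013605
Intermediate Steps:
Function('k')(a, q) = Mul(Rational(3, 2), q)
Function('O')(Z) = Add(6, Mul(2, Z)) (Function('O')(Z) = Add(6, Add(Z, Z)) = Add(6, Mul(2, Z)))
V = -12 (V = Mul(Mul(Add(-1, -5), 2), 1) = Mul(Mul(-6, 2), 1) = Mul(-12, 1) = -12)
Add(Mul(V, Pow(252, -1)), Mul(Function('O')(Function('k')(6, 1)), Pow(147, -1))) = Add(Mul(-12, Pow(252, -1)), Mul(Add(6, Mul(2, Mul(Rational(3, 2), 1))), Pow(147, -1))) = Add(Mul(-12, Rational(1, 252)), Mul(Add(6, Mul(2, Rational(3, 2))), Rational(1, 147))) = Add(Rational(-1, 21), Mul(Add(6, 3), Rational(1, 147))) = Add(Rational(-1, 21), Mul(9, Rational(1, 147))) = Add(Rational(-1, 21), Rational(3, 49)) = Rational(2, 147)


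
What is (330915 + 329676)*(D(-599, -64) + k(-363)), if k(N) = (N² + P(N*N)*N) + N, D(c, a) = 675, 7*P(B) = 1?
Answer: 610520844564/7 ≈ 8.7217e+10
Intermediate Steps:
P(B) = ⅐ (P(B) = (⅐)*1 = ⅐)
k(N) = N² + 8*N/7 (k(N) = (N² + N/7) + N = N² + 8*N/7)
(330915 + 329676)*(D(-599, -64) + k(-363)) = (330915 + 329676)*(675 + (⅐)*(-363)*(8 + 7*(-363))) = 660591*(675 + (⅐)*(-363)*(8 - 2541)) = 660591*(675 + (⅐)*(-363)*(-2533)) = 660591*(675 + 919479/7) = 660591*(924204/7) = 610520844564/7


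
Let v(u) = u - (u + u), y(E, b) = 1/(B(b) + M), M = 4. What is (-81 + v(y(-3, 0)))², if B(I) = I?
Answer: 105625/16 ≈ 6601.6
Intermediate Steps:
y(E, b) = 1/(4 + b) (y(E, b) = 1/(b + 4) = 1/(4 + b))
v(u) = -u (v(u) = u - 2*u = -u)
(-81 + v(y(-3, 0)))² = (-81 - 1/(4 + 0))² = (-81 - 1/4)² = (-81 - 1*¼)² = (-81 - ¼)² = (-325/4)² = 105625/16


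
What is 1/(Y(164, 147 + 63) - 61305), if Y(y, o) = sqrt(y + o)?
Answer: -61305/3758302651 - sqrt(374)/3758302651 ≈ -1.6317e-5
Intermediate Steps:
Y(y, o) = sqrt(o + y)
1/(Y(164, 147 + 63) - 61305) = 1/(sqrt((147 + 63) + 164) - 61305) = 1/(sqrt(210 + 164) - 61305) = 1/(sqrt(374) - 61305) = 1/(-61305 + sqrt(374))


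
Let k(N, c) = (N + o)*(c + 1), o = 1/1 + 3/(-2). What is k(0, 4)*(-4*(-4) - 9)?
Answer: -35/2 ≈ -17.500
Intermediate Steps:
o = -½ (o = 1*1 + 3*(-½) = 1 - 3/2 = -½ ≈ -0.50000)
k(N, c) = (1 + c)*(-½ + N) (k(N, c) = (N - ½)*(c + 1) = (-½ + N)*(1 + c) = (1 + c)*(-½ + N))
k(0, 4)*(-4*(-4) - 9) = (-½ + 0 - ½*4 + 0*4)*(-4*(-4) - 9) = (-½ + 0 - 2 + 0)*(16 - 9) = -5/2*7 = -35/2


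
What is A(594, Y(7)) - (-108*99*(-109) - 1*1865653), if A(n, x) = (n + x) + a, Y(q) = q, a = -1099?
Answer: 699727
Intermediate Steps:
A(n, x) = -1099 + n + x (A(n, x) = (n + x) - 1099 = -1099 + n + x)
A(594, Y(7)) - (-108*99*(-109) - 1*1865653) = (-1099 + 594 + 7) - (-108*99*(-109) - 1*1865653) = -498 - (-10692*(-109) - 1865653) = -498 - (1165428 - 1865653) = -498 - 1*(-700225) = -498 + 700225 = 699727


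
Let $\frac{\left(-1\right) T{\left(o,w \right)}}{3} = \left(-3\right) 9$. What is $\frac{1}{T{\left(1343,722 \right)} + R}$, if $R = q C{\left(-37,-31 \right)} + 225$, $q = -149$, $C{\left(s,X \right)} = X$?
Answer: $\frac{1}{4925} \approx 0.00020305$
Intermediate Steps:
$T{\left(o,w \right)} = 81$ ($T{\left(o,w \right)} = - 3 \left(\left(-3\right) 9\right) = \left(-3\right) \left(-27\right) = 81$)
$R = 4844$ ($R = \left(-149\right) \left(-31\right) + 225 = 4619 + 225 = 4844$)
$\frac{1}{T{\left(1343,722 \right)} + R} = \frac{1}{81 + 4844} = \frac{1}{4925}$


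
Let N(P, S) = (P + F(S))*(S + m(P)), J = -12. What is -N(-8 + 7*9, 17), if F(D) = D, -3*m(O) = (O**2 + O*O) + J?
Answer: 143688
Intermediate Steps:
m(O) = 4 - 2*O**2/3 (m(O) = -((O**2 + O*O) - 12)/3 = -((O**2 + O**2) - 12)/3 = -(2*O**2 - 12)/3 = -(-12 + 2*O**2)/3 = 4 - 2*O**2/3)
N(P, S) = (P + S)*(4 + S - 2*P**2/3) (N(P, S) = (P + S)*(S + (4 - 2*P**2/3)) = (P + S)*(4 + S - 2*P**2/3))
-N(-8 + 7*9, 17) = -(17**2 + (-8 + 7*9)*17 - 2*(-8 + 7*9)*(-6 + (-8 + 7*9)**2)/3 - 2/3*17*(-6 + (-8 + 7*9)**2)) = -(289 + (-8 + 63)*17 - 2*(-8 + 63)*(-6 + (-8 + 63)**2)/3 - 2/3*17*(-6 + (-8 + 63)**2)) = -(289 + 55*17 - 2/3*55*(-6 + 55**2) - 2/3*17*(-6 + 55**2)) = -(289 + 935 - 2/3*55*(-6 + 3025) - 2/3*17*(-6 + 3025)) = -(289 + 935 - 2/3*55*3019 - 2/3*17*3019) = -(289 + 935 - 332090/3 - 102646/3) = -1*(-143688) = 143688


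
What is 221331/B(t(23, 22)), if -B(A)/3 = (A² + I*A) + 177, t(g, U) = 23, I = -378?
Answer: 73777/7988 ≈ 9.2360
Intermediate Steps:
B(A) = -531 - 3*A² + 1134*A (B(A) = -3*((A² - 378*A) + 177) = -3*(177 + A² - 378*A) = -531 - 3*A² + 1134*A)
221331/B(t(23, 22)) = 221331/(-531 - 3*23² + 1134*23) = 221331/(-531 - 3*529 + 26082) = 221331/(-531 - 1587 + 26082) = 221331/23964 = 221331*(1/23964) = 73777/7988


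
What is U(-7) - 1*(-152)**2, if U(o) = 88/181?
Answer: -4181736/181 ≈ -23104.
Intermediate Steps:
U(o) = 88/181 (U(o) = 88*(1/181) = 88/181)
U(-7) - 1*(-152)**2 = 88/181 - 1*(-152)**2 = 88/181 - 1*23104 = 88/181 - 23104 = -4181736/181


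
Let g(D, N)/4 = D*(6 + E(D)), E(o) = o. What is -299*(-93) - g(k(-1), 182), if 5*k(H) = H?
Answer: 695291/25 ≈ 27812.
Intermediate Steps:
k(H) = H/5
g(D, N) = 4*D*(6 + D) (g(D, N) = 4*(D*(6 + D)) = 4*D*(6 + D))
-299*(-93) - g(k(-1), 182) = -299*(-93) - 4*(⅕)*(-1)*(6 + (⅕)*(-1)) = 27807 - 4*(-1)*(6 - ⅕)/5 = 27807 - 4*(-1)*29/(5*5) = 27807 - 1*(-116/25) = 27807 + 116/25 = 695291/25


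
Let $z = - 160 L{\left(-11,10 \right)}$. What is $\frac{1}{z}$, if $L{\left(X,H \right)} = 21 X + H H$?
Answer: $\frac{1}{20960} \approx 4.771 \cdot 10^{-5}$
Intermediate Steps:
$L{\left(X,H \right)} = H^{2} + 21 X$ ($L{\left(X,H \right)} = 21 X + H^{2} = H^{2} + 21 X$)
$z = 20960$ ($z = - 160 \left(10^{2} + 21 \left(-11\right)\right) = - 160 \left(100 - 231\right) = \left(-160\right) \left(-131\right) = 20960$)
$\frac{1}{z} = \frac{1}{20960}$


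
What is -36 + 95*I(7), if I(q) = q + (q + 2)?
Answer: 1484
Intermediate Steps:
I(q) = 2 + 2*q (I(q) = q + (2 + q) = 2 + 2*q)
-36 + 95*I(7) = -36 + 95*(2 + 2*7) = -36 + 95*(2 + 14) = -36 + 95*16 = -36 + 1520 = 1484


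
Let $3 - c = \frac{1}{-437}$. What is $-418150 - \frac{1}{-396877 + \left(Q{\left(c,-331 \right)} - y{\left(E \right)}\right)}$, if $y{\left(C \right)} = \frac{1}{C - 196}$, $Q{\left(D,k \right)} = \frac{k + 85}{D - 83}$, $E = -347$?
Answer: $- \frac{1050079647988886621}{2511251101268} \approx -4.1815 \cdot 10^{5}$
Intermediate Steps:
$c = \frac{1312}{437}$ ($c = 3 - \frac{1}{-437} = 3 - - \frac{1}{437} = 3 + \frac{1}{437} = \frac{1312}{437} \approx 3.0023$)
$Q{\left(D,k \right)} = \frac{85 + k}{-83 + D}$
$y{\left(C \right)} = \frac{1}{-196 + C}$
$-418150 - \frac{1}{-396877 + \left(Q{\left(c,-331 \right)} - y{\left(E \right)}\right)} = -418150 - \frac{1}{-396877 + \left(\frac{85 - 331}{-83 + \frac{1312}{437}} - \frac{1}{-196 - 347}\right)} = -418150 - \frac{1}{-396877 - \left(- \frac{1}{543} - \frac{1}{- \frac{34959}{437}} \left(-246\right)\right)} = -418150 - \frac{1}{-396877 - - \frac{19469515}{6327579}} = -418150 - \frac{1}{-396877 + \left(\frac{35834}{11653} + \frac{1}{543}\right)} = -418150 - \frac{1}{-396877 + \frac{19469515}{6327579}} = -418150 - \frac{1}{- \frac{2511251101268}{6327579}} = -418150 - - \frac{6327579}{2511251101268} = -418150 + \frac{6327579}{2511251101268} = - \frac{1050079647988886621}{2511251101268}$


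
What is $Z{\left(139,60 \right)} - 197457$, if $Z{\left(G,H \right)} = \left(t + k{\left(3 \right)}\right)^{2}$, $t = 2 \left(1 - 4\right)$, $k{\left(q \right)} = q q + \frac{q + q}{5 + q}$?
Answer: $- \frac{3159087}{16} \approx -1.9744 \cdot 10^{5}$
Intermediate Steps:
$k{\left(q \right)} = q^{2} + \frac{2 q}{5 + q}$
$t = -6$ ($t = 2 \left(-3\right) = -6$)
$Z{\left(G,H \right)} = \frac{225}{16}$ ($Z{\left(G,H \right)} = \left(-6 + \frac{3 \left(2 + 3^{2} + 5 \cdot 3\right)}{5 + 3}\right)^{2} = \left(-6 + \frac{3 \left(2 + 9 + 15\right)}{8}\right)^{2} = \left(-6 + 3 \cdot \frac{1}{8} \cdot 26\right)^{2} = \left(-6 + \frac{39}{4}\right)^{2} = \left(\frac{15}{4}\right)^{2} = \frac{225}{16}$)
$Z{\left(139,60 \right)} - 197457 = \frac{225}{16} - 197457 = - \frac{3159087}{16}$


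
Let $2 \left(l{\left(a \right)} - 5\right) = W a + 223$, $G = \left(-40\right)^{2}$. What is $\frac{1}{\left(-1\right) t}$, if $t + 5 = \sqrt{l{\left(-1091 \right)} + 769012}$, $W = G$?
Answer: $\frac{10}{207393} + \frac{i \sqrt{414686}}{207393} \approx 4.8218 \cdot 10^{-5} + 0.003105 i$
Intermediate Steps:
$G = 1600$
$W = 1600$
$l{\left(a \right)} = \frac{233}{2} + 800 a$ ($l{\left(a \right)} = 5 + \frac{1600 a + 223}{2} = 5 + \frac{223 + 1600 a}{2} = 5 + \left(\frac{223}{2} + 800 a\right) = \frac{233}{2} + 800 a$)
$t = -5 + \frac{i \sqrt{414686}}{2}$ ($t = -5 + \sqrt{\left(\frac{233}{2} + 800 \left(-1091\right)\right) + 769012} = -5 + \sqrt{\left(\frac{233}{2} - 872800\right) + 769012} = -5 + \sqrt{- \frac{1745367}{2} + 769012} = -5 + \sqrt{- \frac{207343}{2}} = -5 + \frac{i \sqrt{414686}}{2} \approx -5.0 + 321.98 i$)
$\frac{1}{\left(-1\right) t} = \frac{1}{\left(-1\right) \left(-5 + \frac{i \sqrt{414686}}{2}\right)} = \frac{1}{5 - \frac{i \sqrt{414686}}{2}}$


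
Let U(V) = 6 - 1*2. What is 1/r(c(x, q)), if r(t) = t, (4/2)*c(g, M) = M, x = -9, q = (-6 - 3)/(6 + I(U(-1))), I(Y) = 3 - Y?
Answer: -10/9 ≈ -1.1111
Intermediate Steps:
U(V) = 4 (U(V) = 6 - 2 = 4)
q = -9/5 (q = (-6 - 3)/(6 + (3 - 1*4)) = -9/(6 + (3 - 4)) = -9/(6 - 1) = -9/5 ≈ -1.8000)
c(g, M) = M/2
1/r(c(x, q)) = 1/((1/2)*(-9/5)) = 1/(-9/10) = -10/9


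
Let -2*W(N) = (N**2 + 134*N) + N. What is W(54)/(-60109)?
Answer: 729/8587 ≈ 0.084896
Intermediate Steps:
W(N) = -135*N/2 - N**2/2 (W(N) = -((N**2 + 134*N) + N)/2 = -(N**2 + 135*N)/2 = -135*N/2 - N**2/2)
W(54)/(-60109) = -1/2*54*(135 + 54)/(-60109) = -1/2*54*189*(-1/60109) = -5103*(-1/60109) = 729/8587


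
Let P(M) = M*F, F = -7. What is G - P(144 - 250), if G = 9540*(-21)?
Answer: -201082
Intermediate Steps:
G = -200340
P(M) = -7*M (P(M) = M*(-7) = -7*M)
G - P(144 - 250) = -200340 - (-7)*(144 - 250) = -200340 - (-7)*(-106) = -200340 - 1*742 = -200340 - 742 = -201082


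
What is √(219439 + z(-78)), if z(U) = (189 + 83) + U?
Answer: √219633 ≈ 468.65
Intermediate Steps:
z(U) = 272 + U
√(219439 + z(-78)) = √(219439 + (272 - 78)) = √(219439 + 194) = √219633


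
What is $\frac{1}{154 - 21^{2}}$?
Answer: $- \frac{1}{287} \approx -0.0034843$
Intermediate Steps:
$\frac{1}{154 - 21^{2}} = \frac{1}{154 - 441} = \frac{1}{-287} = - \frac{1}{287}$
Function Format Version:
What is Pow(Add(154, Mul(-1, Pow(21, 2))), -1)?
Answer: Rational(-1, 287) ≈ -0.0034843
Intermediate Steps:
Pow(Add(154, Mul(-1, Pow(21, 2))), -1) = Pow(Add(154, Mul(-1, 441)), -1) = Pow(Add(154, -441), -1) = Pow(-287, -1) = Rational(-1, 287)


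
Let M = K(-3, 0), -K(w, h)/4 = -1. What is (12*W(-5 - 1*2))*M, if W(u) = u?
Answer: -336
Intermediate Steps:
K(w, h) = 4 (K(w, h) = -4*(-1) = 4)
M = 4
(12*W(-5 - 1*2))*M = (12*(-5 - 1*2))*4 = (12*(-5 - 2))*4 = (12*(-7))*4 = -84*4 = -336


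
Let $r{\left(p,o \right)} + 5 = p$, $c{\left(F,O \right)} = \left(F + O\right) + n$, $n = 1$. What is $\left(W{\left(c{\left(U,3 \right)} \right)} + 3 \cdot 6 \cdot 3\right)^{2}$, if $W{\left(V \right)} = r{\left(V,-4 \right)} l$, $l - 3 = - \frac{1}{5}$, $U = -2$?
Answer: $\frac{51984}{25} \approx 2079.4$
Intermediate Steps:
$c{\left(F,O \right)} = 1 + F + O$ ($c{\left(F,O \right)} = \left(F + O\right) + 1 = 1 + F + O$)
$r{\left(p,o \right)} = -5 + p$
$l = \frac{14}{5}$ ($l = 3 - \frac{1}{5} = \frac{14}{5} \approx 2.8$)
$W{\left(V \right)} = -14 + \frac{14 V}{5}$ ($W{\left(V \right)} = \left(-5 + V\right) \frac{14}{5} = -14 + \frac{14 V}{5}$)
$\left(W{\left(c{\left(U,3 \right)} \right)} + 3 \cdot 6 \cdot 3\right)^{2} = \left(\left(-14 + \frac{14 \left(1 - 2 + 3\right)}{5}\right) + 3 \cdot 6 \cdot 3\right)^{2} = \left(\left(-14 + \frac{14}{5} \cdot 2\right) + 18 \cdot 3\right)^{2} = \left(\left(-14 + \frac{28}{5}\right) + 54\right)^{2} = \left(- \frac{42}{5} + 54\right)^{2} = \left(\frac{228}{5}\right)^{2} = \frac{51984}{25}$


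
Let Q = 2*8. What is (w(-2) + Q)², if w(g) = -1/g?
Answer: 1089/4 ≈ 272.25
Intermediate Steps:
Q = 16
(w(-2) + Q)² = (-1/(-2) + 16)² = (-1*(-½) + 16)² = (½ + 16)² = (33/2)² = 1089/4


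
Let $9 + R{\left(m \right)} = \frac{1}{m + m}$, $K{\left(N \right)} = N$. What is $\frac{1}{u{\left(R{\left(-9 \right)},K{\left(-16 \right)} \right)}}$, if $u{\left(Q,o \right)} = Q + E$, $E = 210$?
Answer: $\frac{18}{3617} \approx 0.0049765$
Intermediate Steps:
$R{\left(m \right)} = -9 + \frac{1}{2 m}$ ($R{\left(m \right)} = -9 + \frac{1}{m + m} = -9 + \frac{1}{2 m}$)
$u{\left(Q,o \right)} = 210 + Q$ ($u{\left(Q,o \right)} = Q + 210 = 210 + Q$)
$\frac{1}{u{\left(R{\left(-9 \right)},K{\left(-16 \right)} \right)}} = \frac{1}{210 - \left(9 - \frac{1}{2 \left(-9\right)}\right)} = \frac{1}{210 + \left(-9 + \frac{1}{2} \left(- \frac{1}{9}\right)\right)} = \frac{1}{210 - \frac{163}{18}} = \frac{1}{\frac{3617}{18}} = \frac{18}{3617}$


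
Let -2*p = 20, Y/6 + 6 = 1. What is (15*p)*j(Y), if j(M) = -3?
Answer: 450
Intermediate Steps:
Y = -30 (Y = -36 + 6*1 = -36 + 6 = -30)
p = -10 (p = -½*20 = -10)
(15*p)*j(Y) = (15*(-10))*(-3) = -150*(-3) = 450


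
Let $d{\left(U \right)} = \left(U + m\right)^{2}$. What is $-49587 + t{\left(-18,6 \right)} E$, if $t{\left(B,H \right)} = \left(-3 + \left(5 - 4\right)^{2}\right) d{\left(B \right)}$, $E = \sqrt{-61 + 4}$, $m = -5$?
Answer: $-49587 - 1058 i \sqrt{57} \approx -49587.0 - 7987.7 i$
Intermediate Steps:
$d{\left(U \right)} = \left(-5 + U\right)^{2}$ ($d{\left(U \right)} = \left(U - 5\right)^{2} = \left(-5 + U\right)^{2}$)
$E = i \sqrt{57}$ ($E = \sqrt{-57} = i \sqrt{57} \approx 7.5498 i$)
$t{\left(B,H \right)} = - 2 \left(-5 + B\right)^{2}$ ($t{\left(B,H \right)} = \left(-3 + \left(5 - 4\right)^{2}\right) \left(-5 + B\right)^{2} = \left(-3 + 1^{2}\right) \left(-5 + B\right)^{2} = \left(-3 + 1\right) \left(-5 + B\right)^{2} = - 2 \left(-5 + B\right)^{2}$)
$-49587 + t{\left(-18,6 \right)} E = -49587 + - 2 \left(-5 - 18\right)^{2} i \sqrt{57} = -49587 + - 2 \left(-23\right)^{2} i \sqrt{57} = -49587 + \left(-2\right) 529 i \sqrt{57} = -49587 - 1058 i \sqrt{57}$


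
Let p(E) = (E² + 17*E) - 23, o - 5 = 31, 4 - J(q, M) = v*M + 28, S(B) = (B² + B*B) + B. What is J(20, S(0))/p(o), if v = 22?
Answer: -24/1885 ≈ -0.012732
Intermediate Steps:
S(B) = B + 2*B² (S(B) = (B² + B²) + B = 2*B² + B = B + 2*B²)
J(q, M) = -24 - 22*M (J(q, M) = 4 - (22*M + 28) = 4 - (28 + 22*M) = 4 + (-28 - 22*M) = -24 - 22*M)
o = 36 (o = 5 + 31 = 36)
p(E) = -23 + E² + 17*E
J(20, S(0))/p(o) = (-24 - 0*(1 + 2*0))/(-23 + 36² + 17*36) = (-24 - 0*(1 + 0))/(-23 + 1296 + 612) = (-24 - 0)/1885 = (-24 - 22*0)*(1/1885) = (-24 + 0)*(1/1885) = -24*1/1885 = -24/1885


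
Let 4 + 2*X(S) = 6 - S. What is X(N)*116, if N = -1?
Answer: 174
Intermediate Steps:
X(S) = 1 - S/2 (X(S) = -2 + (6 - S)/2 = -2 + (3 - S/2) = 1 - S/2)
X(N)*116 = (1 - 1/2*(-1))*116 = (1 + 1/2)*116 = (3/2)*116 = 174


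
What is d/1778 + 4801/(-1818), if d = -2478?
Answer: -931513/230886 ≈ -4.0345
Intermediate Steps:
d/1778 + 4801/(-1818) = -2478/1778 + 4801/(-1818) = -2478*1/1778 + 4801*(-1/1818) = -177/127 - 4801/1818 = -931513/230886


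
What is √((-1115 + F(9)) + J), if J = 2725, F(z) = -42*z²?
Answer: 16*I*√7 ≈ 42.332*I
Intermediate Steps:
√((-1115 + F(9)) + J) = √((-1115 - 42*9²) + 2725) = √((-1115 - 42*81) + 2725) = √((-1115 - 3402) + 2725) = √(-4517 + 2725) = √(-1792) = 16*I*√7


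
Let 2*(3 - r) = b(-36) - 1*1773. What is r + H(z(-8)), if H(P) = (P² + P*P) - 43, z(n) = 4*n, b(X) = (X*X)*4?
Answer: 605/2 ≈ 302.50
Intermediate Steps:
b(X) = 4*X² (b(X) = X²*4 = 4*X²)
r = -3405/2 (r = 3 - (4*(-36)² - 1*1773)/2 = 3 - (4*1296 - 1773)/2 = 3 - (5184 - 1773)/2 = 3 - ½*3411 = 3 - 3411/2 = -3405/2 ≈ -1702.5)
H(P) = -43 + 2*P² (H(P) = (P² + P²) - 43 = 2*P² - 43 = -43 + 2*P²)
r + H(z(-8)) = -3405/2 + (-43 + 2*(4*(-8))²) = -3405/2 + (-43 + 2*(-32)²) = -3405/2 + (-43 + 2*1024) = -3405/2 + (-43 + 2048) = -3405/2 + 2005 = 605/2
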